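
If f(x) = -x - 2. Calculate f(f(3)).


f(3) = -5
f(-5) = 3

3


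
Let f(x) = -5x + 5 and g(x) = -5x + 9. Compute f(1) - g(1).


f(1) = 0
g(1) = 4
Difference = -4

-4


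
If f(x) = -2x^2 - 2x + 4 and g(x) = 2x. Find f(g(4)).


g(4) = 8
f(8) = (-2)*(8)^2 - 2*(8) + 4 = -140

-140


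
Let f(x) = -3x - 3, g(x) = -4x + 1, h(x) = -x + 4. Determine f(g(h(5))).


h(5) = -1
g(-1) = 5
f(5) = -18

-18


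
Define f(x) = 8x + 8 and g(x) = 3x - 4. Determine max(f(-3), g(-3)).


-13


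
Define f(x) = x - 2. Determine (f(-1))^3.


-27


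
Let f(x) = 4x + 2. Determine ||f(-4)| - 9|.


5


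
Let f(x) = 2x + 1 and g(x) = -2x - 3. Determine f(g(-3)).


g(-3) = 3
f(3) = 7

7


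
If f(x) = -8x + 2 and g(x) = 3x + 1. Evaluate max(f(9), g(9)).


f(9) = -70
g(9) = 28
max = 28

28


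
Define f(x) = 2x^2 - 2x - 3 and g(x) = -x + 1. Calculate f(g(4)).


g(4) = -3
f(-3) = 2*(-3)^2 - 2*(-3) - 3 = 21

21


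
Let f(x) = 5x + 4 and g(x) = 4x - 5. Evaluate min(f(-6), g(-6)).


f(-6) = -26
g(-6) = -29
min = -29

-29


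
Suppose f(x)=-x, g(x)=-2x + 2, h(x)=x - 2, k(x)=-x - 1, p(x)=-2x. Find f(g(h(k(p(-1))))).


-12


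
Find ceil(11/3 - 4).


0


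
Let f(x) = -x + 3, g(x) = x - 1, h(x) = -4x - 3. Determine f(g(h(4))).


h(4) = -19
g(-19) = -20
f(-20) = 23

23


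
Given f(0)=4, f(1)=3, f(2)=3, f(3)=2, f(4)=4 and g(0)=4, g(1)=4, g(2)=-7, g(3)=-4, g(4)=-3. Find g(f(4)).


f(4) = 4
g(4) = -3

-3


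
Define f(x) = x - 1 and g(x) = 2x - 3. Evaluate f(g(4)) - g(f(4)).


f(g(4)) = 4
g(f(4)) = 3
Difference = 1

1


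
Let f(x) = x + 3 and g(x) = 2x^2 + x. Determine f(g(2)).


13


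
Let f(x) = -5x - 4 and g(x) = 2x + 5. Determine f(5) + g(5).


f(5) = -29
g(5) = 15
Sum = -14

-14


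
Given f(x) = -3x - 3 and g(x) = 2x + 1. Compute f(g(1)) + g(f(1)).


f(g(1)) = -12
g(f(1)) = -11
Sum = -23

-23


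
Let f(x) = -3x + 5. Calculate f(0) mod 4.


1


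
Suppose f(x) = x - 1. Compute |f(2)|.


f(2) = 1
|1| = 1

1


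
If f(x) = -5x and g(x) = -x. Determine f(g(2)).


g(2) = -2
f(-2) = 10

10


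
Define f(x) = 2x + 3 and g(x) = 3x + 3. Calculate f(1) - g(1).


-1


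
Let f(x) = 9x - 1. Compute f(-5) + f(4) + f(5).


f(-5) = -46
f(4) = 35
f(5) = 44
Sum = 33

33


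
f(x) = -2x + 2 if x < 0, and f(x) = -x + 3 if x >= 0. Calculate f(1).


1 satisfies x >= 0
f(1) = 2

2


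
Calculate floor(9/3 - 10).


9/3 = 3
3 - 10 = -7
floor(-7) = -7

-7


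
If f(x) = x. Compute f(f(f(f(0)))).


f(0) = 0
f(0) = 0
f(0) = 0
f(0) = 0

0


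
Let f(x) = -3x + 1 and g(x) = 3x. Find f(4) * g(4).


f(4) = -11
g(4) = 12
Product = -132

-132


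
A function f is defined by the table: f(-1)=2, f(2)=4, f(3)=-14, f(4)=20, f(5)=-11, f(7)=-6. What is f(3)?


Reading from the table at x = 3

-14


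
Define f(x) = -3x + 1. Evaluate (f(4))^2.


f(4) = -11
(-11)^2 = 121

121


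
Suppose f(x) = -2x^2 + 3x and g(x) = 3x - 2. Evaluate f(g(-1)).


g(-1) = -5
f(-5) = (-2)*(-5)^2 + 3*(-5) = -65

-65


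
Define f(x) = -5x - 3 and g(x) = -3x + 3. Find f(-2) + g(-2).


16


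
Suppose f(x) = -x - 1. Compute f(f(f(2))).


f(2) = -3
f(-3) = 2
f(2) = -3

-3


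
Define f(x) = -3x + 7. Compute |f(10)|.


f(10) = -23
|-23| = 23

23


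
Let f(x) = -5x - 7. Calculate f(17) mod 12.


f(17) = -92
-92 mod 12 = 4

4


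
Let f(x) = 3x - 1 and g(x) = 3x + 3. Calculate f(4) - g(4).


f(4) = 11
g(4) = 15
Difference = -4

-4


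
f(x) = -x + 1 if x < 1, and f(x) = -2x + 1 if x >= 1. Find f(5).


5 satisfies x >= 1
f(5) = -9

-9


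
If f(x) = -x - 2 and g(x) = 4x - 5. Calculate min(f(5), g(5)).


f(5) = -7
g(5) = 15
min = -7

-7


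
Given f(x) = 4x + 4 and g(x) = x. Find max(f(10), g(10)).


f(10) = 44
g(10) = 10
max = 44

44


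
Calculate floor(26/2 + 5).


26/2 = 13
13 + 5 = 18
floor(18) = 18

18


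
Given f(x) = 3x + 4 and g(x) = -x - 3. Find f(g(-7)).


g(-7) = 4
f(4) = 16

16


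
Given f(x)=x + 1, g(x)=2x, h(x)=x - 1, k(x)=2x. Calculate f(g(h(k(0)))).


k(0) = 0
h(0) = -1
g(-1) = -2
f(-2) = -1

-1


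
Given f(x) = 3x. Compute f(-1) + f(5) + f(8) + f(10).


f(-1) = -3
f(5) = 15
f(8) = 24
f(10) = 30
Sum = 66

66


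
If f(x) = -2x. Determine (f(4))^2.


f(4) = -8
(-8)^2 = 64

64


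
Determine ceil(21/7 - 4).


21/7 = 3
3 - 4 = -1
ceil(-1) = -1

-1


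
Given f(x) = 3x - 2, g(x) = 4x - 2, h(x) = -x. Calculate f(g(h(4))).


h(4) = -4
g(-4) = -18
f(-18) = -56

-56


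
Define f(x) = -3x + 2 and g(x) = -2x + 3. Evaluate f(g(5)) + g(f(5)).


f(g(5)) = 23
g(f(5)) = 29
Sum = 52

52


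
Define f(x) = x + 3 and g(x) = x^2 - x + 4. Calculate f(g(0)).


g(0) = 4
f(4) = 7

7


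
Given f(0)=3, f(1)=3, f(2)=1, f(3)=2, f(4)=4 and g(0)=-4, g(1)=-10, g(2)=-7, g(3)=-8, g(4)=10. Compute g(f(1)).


f(1) = 3
g(3) = -8

-8


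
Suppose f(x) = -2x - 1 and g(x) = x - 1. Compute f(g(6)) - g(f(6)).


f(g(6)) = -11
g(f(6)) = -14
Difference = 3

3


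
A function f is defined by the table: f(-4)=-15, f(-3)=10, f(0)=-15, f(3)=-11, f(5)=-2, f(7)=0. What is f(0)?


Reading from the table at x = 0

-15


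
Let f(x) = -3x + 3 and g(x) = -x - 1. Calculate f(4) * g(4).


f(4) = -9
g(4) = -5
Product = 45

45


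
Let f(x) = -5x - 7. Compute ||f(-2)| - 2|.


f(-2) = 3
|3| = 3
|3 - 2| = 1

1


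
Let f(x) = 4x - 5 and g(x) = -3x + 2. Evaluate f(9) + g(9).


f(9) = 31
g(9) = -25
Sum = 6

6


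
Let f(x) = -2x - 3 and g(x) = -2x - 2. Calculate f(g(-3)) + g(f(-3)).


f(g(-3)) = -11
g(f(-3)) = -8
Sum = -19

-19


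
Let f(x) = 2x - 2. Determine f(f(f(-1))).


f(-1) = -4
f(-4) = -10
f(-10) = -22

-22


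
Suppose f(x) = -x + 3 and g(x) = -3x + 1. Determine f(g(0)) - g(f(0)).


f(g(0)) = 2
g(f(0)) = -8
Difference = 10

10


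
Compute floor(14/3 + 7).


14/3 = 4.6667
4.6667 + 7 = 11.6667
floor(11.6667) = 11

11


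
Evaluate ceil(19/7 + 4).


7


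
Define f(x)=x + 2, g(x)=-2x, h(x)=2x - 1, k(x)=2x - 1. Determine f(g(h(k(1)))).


k(1) = 1
h(1) = 1
g(1) = -2
f(-2) = 0

0


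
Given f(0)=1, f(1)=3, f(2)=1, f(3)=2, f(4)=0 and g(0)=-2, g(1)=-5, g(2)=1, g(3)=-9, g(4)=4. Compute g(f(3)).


1


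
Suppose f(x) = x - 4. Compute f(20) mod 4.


f(20) = 16
16 mod 4 = 0

0


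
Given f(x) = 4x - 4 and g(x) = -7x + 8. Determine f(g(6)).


g(6) = -34
f(-34) = -140

-140


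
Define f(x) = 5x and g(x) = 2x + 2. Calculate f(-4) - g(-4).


f(-4) = -20
g(-4) = -6
Difference = -14

-14


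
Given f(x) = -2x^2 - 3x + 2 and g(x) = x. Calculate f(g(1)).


g(1) = 1
f(1) = (-2)*(1)^2 - 3*(1) + 2 = -3

-3


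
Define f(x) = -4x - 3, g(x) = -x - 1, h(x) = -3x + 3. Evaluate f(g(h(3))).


h(3) = -6
g(-6) = 5
f(5) = -23

-23


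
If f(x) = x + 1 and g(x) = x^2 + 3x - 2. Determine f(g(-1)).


g(-1) = -4
f(-4) = -3

-3


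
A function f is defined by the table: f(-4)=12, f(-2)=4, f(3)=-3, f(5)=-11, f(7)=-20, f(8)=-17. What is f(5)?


Reading from the table at x = 5

-11


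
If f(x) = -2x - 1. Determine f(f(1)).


5


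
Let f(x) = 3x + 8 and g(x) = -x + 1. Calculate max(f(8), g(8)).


32


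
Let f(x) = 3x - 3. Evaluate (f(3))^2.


36


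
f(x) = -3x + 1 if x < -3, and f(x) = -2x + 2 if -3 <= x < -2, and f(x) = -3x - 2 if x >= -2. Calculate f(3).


-11


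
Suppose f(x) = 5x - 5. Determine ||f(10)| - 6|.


f(10) = 45
|45| = 45
|45 - 6| = 39

39


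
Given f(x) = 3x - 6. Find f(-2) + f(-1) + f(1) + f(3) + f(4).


-15


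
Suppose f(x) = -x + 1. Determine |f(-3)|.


4


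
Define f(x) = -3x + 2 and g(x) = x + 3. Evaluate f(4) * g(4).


f(4) = -10
g(4) = 7
Product = -70

-70


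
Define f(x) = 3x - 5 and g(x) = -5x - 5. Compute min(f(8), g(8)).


f(8) = 19
g(8) = -45
min = -45

-45


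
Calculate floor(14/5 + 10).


12


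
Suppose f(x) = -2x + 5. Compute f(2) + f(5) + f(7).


f(2) = 1
f(5) = -5
f(7) = -9
Sum = -13

-13


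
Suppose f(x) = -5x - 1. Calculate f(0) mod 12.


11


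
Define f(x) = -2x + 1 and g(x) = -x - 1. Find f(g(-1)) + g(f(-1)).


f(g(-1)) = 1
g(f(-1)) = -4
Sum = -3

-3


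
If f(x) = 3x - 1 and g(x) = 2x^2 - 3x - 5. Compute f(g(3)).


g(3) = 4
f(4) = 11

11


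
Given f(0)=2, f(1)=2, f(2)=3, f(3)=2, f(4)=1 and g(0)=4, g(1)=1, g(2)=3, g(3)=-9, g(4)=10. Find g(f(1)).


f(1) = 2
g(2) = 3

3


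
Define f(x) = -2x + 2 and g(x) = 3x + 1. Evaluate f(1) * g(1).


f(1) = 0
g(1) = 4
Product = 0

0


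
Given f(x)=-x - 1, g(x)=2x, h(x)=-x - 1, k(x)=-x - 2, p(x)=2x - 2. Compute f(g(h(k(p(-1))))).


p(-1) = -4
k(-4) = 2
h(2) = -3
g(-3) = -6
f(-6) = 5

5


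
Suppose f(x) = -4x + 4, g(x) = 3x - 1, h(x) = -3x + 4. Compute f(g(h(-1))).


h(-1) = 7
g(7) = 20
f(20) = -76

-76


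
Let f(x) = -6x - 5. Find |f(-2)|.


7


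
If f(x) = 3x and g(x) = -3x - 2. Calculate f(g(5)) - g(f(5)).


f(g(5)) = -51
g(f(5)) = -47
Difference = -4

-4


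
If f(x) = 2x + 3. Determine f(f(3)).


f(3) = 9
f(9) = 21

21


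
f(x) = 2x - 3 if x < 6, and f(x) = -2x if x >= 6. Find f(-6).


-6 satisfies x < 6
f(-6) = -15

-15


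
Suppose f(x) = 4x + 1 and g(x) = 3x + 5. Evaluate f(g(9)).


g(9) = 32
f(32) = 129

129


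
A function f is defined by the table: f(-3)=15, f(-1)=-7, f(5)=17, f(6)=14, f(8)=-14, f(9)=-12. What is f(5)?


Reading from the table at x = 5

17


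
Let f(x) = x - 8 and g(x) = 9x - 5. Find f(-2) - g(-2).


f(-2) = -10
g(-2) = -23
Difference = 13

13


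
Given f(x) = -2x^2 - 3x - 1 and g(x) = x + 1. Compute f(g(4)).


g(4) = 5
f(5) = (-2)*(5)^2 - 3*(5) - 1 = -66

-66


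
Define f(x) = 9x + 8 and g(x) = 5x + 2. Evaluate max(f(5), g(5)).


53


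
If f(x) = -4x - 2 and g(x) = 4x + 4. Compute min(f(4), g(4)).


f(4) = -18
g(4) = 20
min = -18

-18


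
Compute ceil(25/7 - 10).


25/7 = 3.5714
3.5714 - 10 = -6.4286
ceil(-6.4286) = -6

-6


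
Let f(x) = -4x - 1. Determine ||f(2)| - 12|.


f(2) = -9
|-9| = 9
|9 - 12| = 3

3


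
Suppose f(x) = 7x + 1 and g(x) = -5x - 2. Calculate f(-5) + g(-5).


f(-5) = -34
g(-5) = 23
Sum = -11

-11


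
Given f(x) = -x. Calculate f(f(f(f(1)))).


1


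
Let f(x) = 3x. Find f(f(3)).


f(3) = 9
f(9) = 27

27


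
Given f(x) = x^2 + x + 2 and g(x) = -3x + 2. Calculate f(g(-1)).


g(-1) = 5
f(5) = 1*(5)^2 + 1*(5) + 2 = 32

32


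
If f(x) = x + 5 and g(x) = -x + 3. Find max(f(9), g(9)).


f(9) = 14
g(9) = -6
max = 14

14


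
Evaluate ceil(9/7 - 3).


9/7 = 1.2857
1.2857 - 3 = -1.7143
ceil(-1.7143) = -1

-1


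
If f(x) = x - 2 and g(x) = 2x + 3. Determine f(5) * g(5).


f(5) = 3
g(5) = 13
Product = 39

39


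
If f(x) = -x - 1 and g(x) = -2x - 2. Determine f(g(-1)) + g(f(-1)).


f(g(-1)) = -1
g(f(-1)) = -2
Sum = -3

-3


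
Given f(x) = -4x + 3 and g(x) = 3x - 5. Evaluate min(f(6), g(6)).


-21


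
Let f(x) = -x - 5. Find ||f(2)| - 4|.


3


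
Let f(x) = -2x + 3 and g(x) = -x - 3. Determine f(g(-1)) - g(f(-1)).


f(g(-1)) = 7
g(f(-1)) = -8
Difference = 15

15


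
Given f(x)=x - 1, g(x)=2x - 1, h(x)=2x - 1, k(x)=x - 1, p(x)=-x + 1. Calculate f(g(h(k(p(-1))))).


p(-1) = 2
k(2) = 1
h(1) = 1
g(1) = 1
f(1) = 0

0


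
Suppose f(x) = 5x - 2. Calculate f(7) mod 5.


f(7) = 33
33 mod 5 = 3

3


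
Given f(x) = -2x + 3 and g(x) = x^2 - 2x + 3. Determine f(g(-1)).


g(-1) = 6
f(6) = -9

-9


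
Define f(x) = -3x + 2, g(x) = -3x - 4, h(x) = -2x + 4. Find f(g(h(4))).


h(4) = -4
g(-4) = 8
f(8) = -22

-22


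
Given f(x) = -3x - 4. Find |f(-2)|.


f(-2) = 2
|2| = 2

2


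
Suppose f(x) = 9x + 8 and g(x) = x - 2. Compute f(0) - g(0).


f(0) = 8
g(0) = -2
Difference = 10

10


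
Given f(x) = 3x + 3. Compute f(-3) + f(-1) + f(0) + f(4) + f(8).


f(-3) = -6
f(-1) = 0
f(0) = 3
f(4) = 15
f(8) = 27
Sum = 39

39


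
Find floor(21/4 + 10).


15


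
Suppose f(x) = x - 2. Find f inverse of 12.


Solve x - 2 = 12
x = (12 + 2) / 1 = 14

14


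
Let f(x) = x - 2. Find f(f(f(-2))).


f(-2) = -4
f(-4) = -6
f(-6) = -8

-8


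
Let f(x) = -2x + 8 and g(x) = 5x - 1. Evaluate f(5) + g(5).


22


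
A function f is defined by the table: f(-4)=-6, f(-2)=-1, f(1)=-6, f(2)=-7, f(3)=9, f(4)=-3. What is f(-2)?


Reading from the table at x = -2

-1


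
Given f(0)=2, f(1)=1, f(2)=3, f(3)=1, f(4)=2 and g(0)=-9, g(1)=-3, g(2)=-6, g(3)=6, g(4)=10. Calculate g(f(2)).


6


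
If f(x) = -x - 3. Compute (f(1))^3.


f(1) = -4
(-4)^3 = -64

-64


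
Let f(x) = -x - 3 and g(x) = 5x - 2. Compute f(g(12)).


g(12) = 58
f(58) = -61

-61


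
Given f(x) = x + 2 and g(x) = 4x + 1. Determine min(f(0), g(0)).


f(0) = 2
g(0) = 1
min = 1

1


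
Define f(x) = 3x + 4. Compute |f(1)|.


f(1) = 7
|7| = 7

7


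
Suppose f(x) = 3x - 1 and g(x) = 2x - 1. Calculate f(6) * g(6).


f(6) = 17
g(6) = 11
Product = 187

187


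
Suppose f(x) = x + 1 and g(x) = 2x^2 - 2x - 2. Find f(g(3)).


g(3) = 10
f(10) = 11

11


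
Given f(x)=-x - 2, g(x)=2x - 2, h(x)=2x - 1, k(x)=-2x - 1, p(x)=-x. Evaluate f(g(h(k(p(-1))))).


p(-1) = 1
k(1) = -3
h(-3) = -7
g(-7) = -16
f(-16) = 14

14


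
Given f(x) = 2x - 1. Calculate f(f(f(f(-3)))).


f(-3) = -7
f(-7) = -15
f(-15) = -31
f(-31) = -63

-63


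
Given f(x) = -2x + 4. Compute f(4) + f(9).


-18


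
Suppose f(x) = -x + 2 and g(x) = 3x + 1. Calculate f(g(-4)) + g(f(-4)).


32


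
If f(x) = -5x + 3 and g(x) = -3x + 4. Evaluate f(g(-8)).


g(-8) = 28
f(28) = -137

-137


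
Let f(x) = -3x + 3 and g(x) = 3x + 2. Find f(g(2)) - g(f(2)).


-14


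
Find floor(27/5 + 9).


14


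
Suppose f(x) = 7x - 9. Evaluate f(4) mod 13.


f(4) = 19
19 mod 13 = 6

6


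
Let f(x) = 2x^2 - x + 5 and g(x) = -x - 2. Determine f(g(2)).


g(2) = -4
f(-4) = 2*(-4)^2 - 1*(-4) + 5 = 41

41


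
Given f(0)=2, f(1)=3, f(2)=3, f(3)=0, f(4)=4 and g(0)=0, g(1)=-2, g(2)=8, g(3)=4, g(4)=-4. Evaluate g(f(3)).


f(3) = 0
g(0) = 0

0


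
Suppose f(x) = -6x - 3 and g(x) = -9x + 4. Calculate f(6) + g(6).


f(6) = -39
g(6) = -50
Sum = -89

-89


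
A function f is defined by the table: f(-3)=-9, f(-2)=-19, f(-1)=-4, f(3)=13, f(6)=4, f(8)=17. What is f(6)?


Reading from the table at x = 6

4


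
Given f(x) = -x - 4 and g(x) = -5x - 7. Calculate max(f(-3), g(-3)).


f(-3) = -1
g(-3) = 8
max = 8

8


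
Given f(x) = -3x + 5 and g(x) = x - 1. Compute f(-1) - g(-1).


f(-1) = 8
g(-1) = -2
Difference = 10

10


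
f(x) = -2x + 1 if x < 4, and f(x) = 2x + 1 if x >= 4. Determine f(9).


9 satisfies x >= 4
f(9) = 19

19


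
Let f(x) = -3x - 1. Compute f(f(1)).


f(1) = -4
f(-4) = 11

11


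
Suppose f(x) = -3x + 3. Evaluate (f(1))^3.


f(1) = 0
(0)^3 = 0

0


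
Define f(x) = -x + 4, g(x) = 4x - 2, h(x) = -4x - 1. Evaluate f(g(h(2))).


h(2) = -9
g(-9) = -38
f(-38) = 42

42


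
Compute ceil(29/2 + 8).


29/2 = 14.5
14.5 + 8 = 22.5
ceil(22.5) = 23

23


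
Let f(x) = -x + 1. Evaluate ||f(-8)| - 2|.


f(-8) = 9
|9| = 9
|9 - 2| = 7

7


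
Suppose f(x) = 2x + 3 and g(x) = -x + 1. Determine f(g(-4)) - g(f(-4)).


f(g(-4)) = 13
g(f(-4)) = 6
Difference = 7

7


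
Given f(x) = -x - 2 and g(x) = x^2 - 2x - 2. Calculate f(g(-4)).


g(-4) = 22
f(22) = -24

-24


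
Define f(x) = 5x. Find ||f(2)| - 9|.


f(2) = 10
|10| = 10
|10 - 9| = 1

1


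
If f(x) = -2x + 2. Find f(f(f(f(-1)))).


f(-1) = 4
f(4) = -6
f(-6) = 14
f(14) = -26

-26


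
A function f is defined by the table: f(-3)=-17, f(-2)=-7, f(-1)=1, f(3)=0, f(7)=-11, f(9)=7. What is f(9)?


Reading from the table at x = 9

7


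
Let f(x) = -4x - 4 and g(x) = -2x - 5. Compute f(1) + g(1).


f(1) = -8
g(1) = -7
Sum = -15

-15


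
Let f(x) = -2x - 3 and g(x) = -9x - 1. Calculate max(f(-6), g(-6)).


f(-6) = 9
g(-6) = 53
max = 53

53


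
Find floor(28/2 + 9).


28/2 = 14
14 + 9 = 23
floor(23) = 23

23


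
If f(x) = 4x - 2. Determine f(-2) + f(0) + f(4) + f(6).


f(-2) = -10
f(0) = -2
f(4) = 14
f(6) = 22
Sum = 24

24


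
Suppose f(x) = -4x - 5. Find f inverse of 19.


Solve -4x - 5 = 19
x = (19 + 5) / (-4) = -6

-6


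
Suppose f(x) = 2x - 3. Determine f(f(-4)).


-25


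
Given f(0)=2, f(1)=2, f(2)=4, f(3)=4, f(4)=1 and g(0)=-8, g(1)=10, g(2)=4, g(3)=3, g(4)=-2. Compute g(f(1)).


f(1) = 2
g(2) = 4

4


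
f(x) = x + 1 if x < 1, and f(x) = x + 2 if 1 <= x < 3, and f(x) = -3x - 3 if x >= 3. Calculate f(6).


6 satisfies x >= 3
f(6) = -21

-21


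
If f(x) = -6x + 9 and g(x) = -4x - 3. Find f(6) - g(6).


f(6) = -27
g(6) = -27
Difference = 0

0


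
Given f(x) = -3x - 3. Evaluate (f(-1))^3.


f(-1) = 0
(0)^3 = 0

0


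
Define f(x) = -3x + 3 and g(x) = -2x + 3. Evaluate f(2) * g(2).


f(2) = -3
g(2) = -1
Product = 3

3


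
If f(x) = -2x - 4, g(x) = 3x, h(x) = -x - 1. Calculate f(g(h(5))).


h(5) = -6
g(-6) = -18
f(-18) = 32

32


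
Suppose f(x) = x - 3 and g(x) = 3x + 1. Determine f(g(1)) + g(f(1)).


-4


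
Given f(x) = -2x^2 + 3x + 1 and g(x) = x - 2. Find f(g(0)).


g(0) = -2
f(-2) = (-2)*(-2)^2 + 3*(-2) + 1 = -13

-13


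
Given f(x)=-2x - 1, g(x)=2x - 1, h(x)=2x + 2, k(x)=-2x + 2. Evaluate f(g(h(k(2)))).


k(2) = -2
h(-2) = -2
g(-2) = -5
f(-5) = 9

9


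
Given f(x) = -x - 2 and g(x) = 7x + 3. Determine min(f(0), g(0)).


f(0) = -2
g(0) = 3
min = -2

-2


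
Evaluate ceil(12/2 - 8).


12/2 = 6
6 - 8 = -2
ceil(-2) = -2

-2


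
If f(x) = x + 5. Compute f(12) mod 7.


f(12) = 17
17 mod 7 = 3

3


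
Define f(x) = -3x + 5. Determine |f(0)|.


5


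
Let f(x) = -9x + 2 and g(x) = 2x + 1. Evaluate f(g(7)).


-133


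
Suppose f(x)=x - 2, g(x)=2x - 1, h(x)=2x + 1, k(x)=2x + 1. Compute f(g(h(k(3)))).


k(3) = 7
h(7) = 15
g(15) = 29
f(29) = 27

27


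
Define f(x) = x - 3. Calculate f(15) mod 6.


f(15) = 12
12 mod 6 = 0

0


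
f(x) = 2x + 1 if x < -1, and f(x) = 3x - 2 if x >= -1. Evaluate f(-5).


-5 satisfies x < -1
f(-5) = -9

-9


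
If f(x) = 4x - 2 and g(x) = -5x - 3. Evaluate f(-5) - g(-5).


f(-5) = -22
g(-5) = 22
Difference = -44

-44


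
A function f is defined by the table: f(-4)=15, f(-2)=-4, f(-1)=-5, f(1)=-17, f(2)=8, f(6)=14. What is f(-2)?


-4


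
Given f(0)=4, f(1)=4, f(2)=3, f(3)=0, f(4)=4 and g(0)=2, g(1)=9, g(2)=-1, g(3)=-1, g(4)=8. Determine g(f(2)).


-1


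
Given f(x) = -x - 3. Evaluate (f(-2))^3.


f(-2) = -1
(-1)^3 = -1

-1


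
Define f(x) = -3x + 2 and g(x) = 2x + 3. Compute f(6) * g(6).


f(6) = -16
g(6) = 15
Product = -240

-240


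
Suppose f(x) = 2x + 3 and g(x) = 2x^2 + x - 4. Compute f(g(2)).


g(2) = 6
f(6) = 15

15


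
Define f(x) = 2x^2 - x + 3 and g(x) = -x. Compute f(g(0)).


g(0) = 0
f(0) = 2*(0)^2 - 1*(0) + 3 = 3

3


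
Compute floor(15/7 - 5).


15/7 = 2.1429
2.1429 - 5 = -2.8571
floor(-2.8571) = -3

-3


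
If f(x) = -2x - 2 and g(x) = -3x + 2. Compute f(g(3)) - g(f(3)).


-14


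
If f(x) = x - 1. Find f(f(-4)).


f(-4) = -5
f(-5) = -6

-6


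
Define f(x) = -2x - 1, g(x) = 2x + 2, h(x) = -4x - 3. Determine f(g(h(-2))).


h(-2) = 5
g(5) = 12
f(12) = -25

-25


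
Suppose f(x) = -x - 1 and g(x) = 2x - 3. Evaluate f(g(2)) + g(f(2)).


-11


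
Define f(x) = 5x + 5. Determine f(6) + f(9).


85


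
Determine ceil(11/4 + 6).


9


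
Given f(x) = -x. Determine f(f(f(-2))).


f(-2) = 2
f(2) = -2
f(-2) = 2

2


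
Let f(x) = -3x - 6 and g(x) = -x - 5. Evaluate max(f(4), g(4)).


-9


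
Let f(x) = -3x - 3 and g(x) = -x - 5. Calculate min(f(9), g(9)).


f(9) = -30
g(9) = -14
min = -30

-30


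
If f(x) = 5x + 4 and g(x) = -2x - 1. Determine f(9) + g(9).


f(9) = 49
g(9) = -19
Sum = 30

30


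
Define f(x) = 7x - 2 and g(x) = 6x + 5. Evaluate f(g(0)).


g(0) = 5
f(5) = 33

33


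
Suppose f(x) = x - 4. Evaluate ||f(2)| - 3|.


f(2) = -2
|-2| = 2
|2 - 3| = 1

1


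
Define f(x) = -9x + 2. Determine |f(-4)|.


f(-4) = 38
|38| = 38

38


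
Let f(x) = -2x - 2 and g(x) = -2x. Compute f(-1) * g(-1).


0


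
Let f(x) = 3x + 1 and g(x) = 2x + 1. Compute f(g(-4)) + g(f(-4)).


f(g(-4)) = -20
g(f(-4)) = -21
Sum = -41

-41


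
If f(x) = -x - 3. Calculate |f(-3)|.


f(-3) = 0
|0| = 0

0


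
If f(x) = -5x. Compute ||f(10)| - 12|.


f(10) = -50
|-50| = 50
|50 - 12| = 38

38


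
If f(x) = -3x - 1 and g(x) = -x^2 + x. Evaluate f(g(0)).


-1


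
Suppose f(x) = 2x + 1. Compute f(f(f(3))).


f(3) = 7
f(7) = 15
f(15) = 31

31


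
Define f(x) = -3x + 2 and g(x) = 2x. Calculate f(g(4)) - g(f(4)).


f(g(4)) = -22
g(f(4)) = -20
Difference = -2

-2


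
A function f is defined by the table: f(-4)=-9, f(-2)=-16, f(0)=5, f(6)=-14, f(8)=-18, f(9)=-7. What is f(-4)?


Reading from the table at x = -4

-9


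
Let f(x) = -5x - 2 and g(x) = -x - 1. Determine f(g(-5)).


g(-5) = 4
f(4) = -22

-22


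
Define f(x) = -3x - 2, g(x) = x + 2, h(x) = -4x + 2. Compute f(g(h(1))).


h(1) = -2
g(-2) = 0
f(0) = -2

-2


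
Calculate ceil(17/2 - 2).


17/2 = 8.5
8.5 - 2 = 6.5
ceil(6.5) = 7

7


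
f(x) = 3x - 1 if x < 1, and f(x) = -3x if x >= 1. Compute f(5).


5 satisfies x >= 1
f(5) = -15

-15


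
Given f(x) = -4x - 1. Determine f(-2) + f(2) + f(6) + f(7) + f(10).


f(-2) = 7
f(2) = -9
f(6) = -25
f(7) = -29
f(10) = -41
Sum = -97

-97


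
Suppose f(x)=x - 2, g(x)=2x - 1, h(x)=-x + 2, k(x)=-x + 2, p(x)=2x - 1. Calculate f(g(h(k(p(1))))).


p(1) = 1
k(1) = 1
h(1) = 1
g(1) = 1
f(1) = -1

-1


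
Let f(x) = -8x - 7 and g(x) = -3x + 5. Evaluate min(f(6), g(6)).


f(6) = -55
g(6) = -13
min = -55

-55


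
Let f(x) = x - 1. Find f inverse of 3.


Solve x - 1 = 3
x = (3 + 1) / 1 = 4

4


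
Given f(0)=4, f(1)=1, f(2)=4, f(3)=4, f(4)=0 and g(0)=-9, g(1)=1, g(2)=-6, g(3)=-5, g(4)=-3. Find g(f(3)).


f(3) = 4
g(4) = -3

-3


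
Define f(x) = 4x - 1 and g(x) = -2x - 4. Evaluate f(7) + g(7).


9


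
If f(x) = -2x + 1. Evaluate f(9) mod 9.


f(9) = -17
-17 mod 9 = 1

1


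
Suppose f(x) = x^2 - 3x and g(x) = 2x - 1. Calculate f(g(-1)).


g(-1) = -3
f(-3) = 1*(-3)^2 - 3*(-3) = 18

18


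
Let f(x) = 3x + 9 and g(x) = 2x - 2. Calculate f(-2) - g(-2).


f(-2) = 3
g(-2) = -6
Difference = 9

9


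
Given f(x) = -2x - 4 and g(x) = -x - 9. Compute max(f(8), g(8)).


f(8) = -20
g(8) = -17
max = -17

-17


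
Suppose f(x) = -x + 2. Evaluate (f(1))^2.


f(1) = 1
(1)^2 = 1

1


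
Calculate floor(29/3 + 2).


29/3 = 9.6667
9.6667 + 2 = 11.6667
floor(11.6667) = 11

11


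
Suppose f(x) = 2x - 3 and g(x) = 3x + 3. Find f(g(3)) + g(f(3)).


f(g(3)) = 21
g(f(3)) = 12
Sum = 33

33


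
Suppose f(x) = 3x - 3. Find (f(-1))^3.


f(-1) = -6
(-6)^3 = -216

-216


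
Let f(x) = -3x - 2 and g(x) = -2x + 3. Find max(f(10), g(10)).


f(10) = -32
g(10) = -17
max = -17

-17


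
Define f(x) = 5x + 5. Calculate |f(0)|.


f(0) = 5
|5| = 5

5


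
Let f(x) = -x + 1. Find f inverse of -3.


Solve -x + 1 = -3
x = (-3 - 1) / (-1) = 4

4


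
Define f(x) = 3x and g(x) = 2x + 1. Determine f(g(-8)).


g(-8) = -15
f(-15) = -45

-45


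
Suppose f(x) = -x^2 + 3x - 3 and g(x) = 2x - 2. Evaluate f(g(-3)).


g(-3) = -8
f(-8) = (-1)*(-8)^2 + 3*(-8) - 3 = -91

-91


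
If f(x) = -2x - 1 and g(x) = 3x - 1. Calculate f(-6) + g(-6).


-8


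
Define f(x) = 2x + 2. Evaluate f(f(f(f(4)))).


f(4) = 10
f(10) = 22
f(22) = 46
f(46) = 94

94


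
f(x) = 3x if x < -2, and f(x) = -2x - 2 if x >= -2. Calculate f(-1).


0


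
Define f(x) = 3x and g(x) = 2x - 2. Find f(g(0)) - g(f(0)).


f(g(0)) = -6
g(f(0)) = -2
Difference = -4

-4


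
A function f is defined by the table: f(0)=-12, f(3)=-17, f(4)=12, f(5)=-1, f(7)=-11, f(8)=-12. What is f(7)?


-11


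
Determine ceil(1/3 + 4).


1/3 = 0.3333
0.3333 + 4 = 4.3333
ceil(4.3333) = 5

5


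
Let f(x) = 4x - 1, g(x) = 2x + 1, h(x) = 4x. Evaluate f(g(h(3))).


h(3) = 12
g(12) = 25
f(25) = 99

99


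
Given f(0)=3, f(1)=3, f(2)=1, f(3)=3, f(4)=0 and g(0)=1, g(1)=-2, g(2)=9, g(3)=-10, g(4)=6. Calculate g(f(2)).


-2


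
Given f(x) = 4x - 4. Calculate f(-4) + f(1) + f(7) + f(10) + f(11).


f(-4) = -20
f(1) = 0
f(7) = 24
f(10) = 36
f(11) = 40
Sum = 80

80


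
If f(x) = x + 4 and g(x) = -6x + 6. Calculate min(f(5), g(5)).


f(5) = 9
g(5) = -24
min = -24

-24


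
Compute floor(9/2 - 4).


9/2 = 4.5
4.5 - 4 = 0.5
floor(0.5) = 0

0


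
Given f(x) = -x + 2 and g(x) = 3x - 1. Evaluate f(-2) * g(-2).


-28


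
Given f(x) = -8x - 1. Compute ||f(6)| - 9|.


f(6) = -49
|-49| = 49
|49 - 9| = 40

40


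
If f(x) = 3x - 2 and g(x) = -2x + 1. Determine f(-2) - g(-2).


-13


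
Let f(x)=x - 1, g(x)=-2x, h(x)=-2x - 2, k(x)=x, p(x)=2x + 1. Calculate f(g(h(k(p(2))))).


p(2) = 5
k(5) = 5
h(5) = -12
g(-12) = 24
f(24) = 23

23


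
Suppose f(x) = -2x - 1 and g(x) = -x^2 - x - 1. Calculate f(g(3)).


g(3) = -13
f(-13) = 25

25


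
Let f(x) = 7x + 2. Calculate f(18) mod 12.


8


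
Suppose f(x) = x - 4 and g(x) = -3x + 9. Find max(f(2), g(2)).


f(2) = -2
g(2) = 3
max = 3

3


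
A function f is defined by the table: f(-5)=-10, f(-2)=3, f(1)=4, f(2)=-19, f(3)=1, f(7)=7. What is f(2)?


Reading from the table at x = 2

-19


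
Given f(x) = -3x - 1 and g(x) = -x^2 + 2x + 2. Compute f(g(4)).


17


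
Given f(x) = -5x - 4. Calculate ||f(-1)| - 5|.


f(-1) = 1
|1| = 1
|1 - 5| = 4

4


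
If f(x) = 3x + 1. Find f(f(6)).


f(6) = 19
f(19) = 58

58


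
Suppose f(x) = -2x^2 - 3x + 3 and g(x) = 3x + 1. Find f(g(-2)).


g(-2) = -5
f(-5) = (-2)*(-5)^2 - 3*(-5) + 3 = -32

-32


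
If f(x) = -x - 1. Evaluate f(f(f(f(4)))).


f(4) = -5
f(-5) = 4
f(4) = -5
f(-5) = 4

4


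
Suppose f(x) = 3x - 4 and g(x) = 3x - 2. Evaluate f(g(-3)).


g(-3) = -11
f(-11) = -37

-37


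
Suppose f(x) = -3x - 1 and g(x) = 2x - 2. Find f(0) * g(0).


f(0) = -1
g(0) = -2
Product = 2

2


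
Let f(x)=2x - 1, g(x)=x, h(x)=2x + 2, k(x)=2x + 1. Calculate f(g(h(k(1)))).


k(1) = 3
h(3) = 8
g(8) = 8
f(8) = 15

15


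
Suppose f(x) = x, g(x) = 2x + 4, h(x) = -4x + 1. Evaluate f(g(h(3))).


h(3) = -11
g(-11) = -18
f(-18) = -18

-18


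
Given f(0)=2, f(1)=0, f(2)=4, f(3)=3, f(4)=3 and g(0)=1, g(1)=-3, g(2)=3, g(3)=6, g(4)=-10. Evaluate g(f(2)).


f(2) = 4
g(4) = -10

-10


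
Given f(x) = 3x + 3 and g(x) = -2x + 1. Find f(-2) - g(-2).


-8


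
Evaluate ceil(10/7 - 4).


10/7 = 1.4286
1.4286 - 4 = -2.5714
ceil(-2.5714) = -2

-2


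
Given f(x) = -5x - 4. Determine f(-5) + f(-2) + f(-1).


f(-5) = 21
f(-2) = 6
f(-1) = 1
Sum = 28

28


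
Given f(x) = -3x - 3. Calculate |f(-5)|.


f(-5) = 12
|12| = 12

12


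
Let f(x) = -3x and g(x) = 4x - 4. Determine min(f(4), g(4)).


f(4) = -12
g(4) = 12
min = -12

-12


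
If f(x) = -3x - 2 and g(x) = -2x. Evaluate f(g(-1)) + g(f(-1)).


f(g(-1)) = -8
g(f(-1)) = -2
Sum = -10

-10


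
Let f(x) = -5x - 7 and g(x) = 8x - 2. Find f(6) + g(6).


9


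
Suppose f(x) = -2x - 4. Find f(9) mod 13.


f(9) = -22
-22 mod 13 = 4

4


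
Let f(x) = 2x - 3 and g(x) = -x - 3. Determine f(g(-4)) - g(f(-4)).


f(g(-4)) = -1
g(f(-4)) = 8
Difference = -9

-9


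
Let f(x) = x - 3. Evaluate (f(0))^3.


-27


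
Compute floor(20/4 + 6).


20/4 = 5
5 + 6 = 11
floor(11) = 11

11


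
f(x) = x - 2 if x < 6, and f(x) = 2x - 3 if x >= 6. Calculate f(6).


6 satisfies x >= 6
f(6) = 9

9


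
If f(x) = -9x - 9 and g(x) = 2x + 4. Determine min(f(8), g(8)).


-81


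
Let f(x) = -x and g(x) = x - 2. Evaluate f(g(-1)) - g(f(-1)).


f(g(-1)) = 3
g(f(-1)) = -1
Difference = 4

4


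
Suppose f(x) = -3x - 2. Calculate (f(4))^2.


196


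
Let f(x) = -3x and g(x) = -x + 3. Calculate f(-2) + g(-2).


f(-2) = 6
g(-2) = 5
Sum = 11

11


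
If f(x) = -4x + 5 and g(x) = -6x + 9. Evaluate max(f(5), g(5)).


-15


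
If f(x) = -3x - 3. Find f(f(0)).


f(0) = -3
f(-3) = 6

6


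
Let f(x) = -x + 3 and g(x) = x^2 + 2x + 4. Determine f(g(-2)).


g(-2) = 4
f(4) = -1

-1


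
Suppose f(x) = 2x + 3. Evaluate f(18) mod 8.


7


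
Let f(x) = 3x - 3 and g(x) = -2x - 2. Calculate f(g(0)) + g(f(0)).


f(g(0)) = -9
g(f(0)) = 4
Sum = -5

-5


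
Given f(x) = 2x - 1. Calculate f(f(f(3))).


f(3) = 5
f(5) = 9
f(9) = 17

17


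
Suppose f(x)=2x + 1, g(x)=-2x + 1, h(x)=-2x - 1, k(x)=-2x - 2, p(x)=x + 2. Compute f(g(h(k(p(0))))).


p(0) = 2
k(2) = -6
h(-6) = 11
g(11) = -21
f(-21) = -41

-41


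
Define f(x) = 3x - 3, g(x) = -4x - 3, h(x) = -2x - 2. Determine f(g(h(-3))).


h(-3) = 4
g(4) = -19
f(-19) = -60

-60


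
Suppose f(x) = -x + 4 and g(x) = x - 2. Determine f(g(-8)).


g(-8) = -10
f(-10) = 14

14


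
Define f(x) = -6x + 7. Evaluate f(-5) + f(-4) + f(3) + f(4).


f(-5) = 37
f(-4) = 31
f(3) = -11
f(4) = -17
Sum = 40

40


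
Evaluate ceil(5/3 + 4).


6


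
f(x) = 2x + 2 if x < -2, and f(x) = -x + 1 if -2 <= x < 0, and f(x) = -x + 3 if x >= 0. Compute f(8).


8 satisfies x >= 0
f(8) = -5

-5


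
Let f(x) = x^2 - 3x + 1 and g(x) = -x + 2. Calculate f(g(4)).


g(4) = -2
f(-2) = 1*(-2)^2 - 3*(-2) + 1 = 11

11


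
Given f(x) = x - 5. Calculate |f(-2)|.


f(-2) = -7
|-7| = 7

7


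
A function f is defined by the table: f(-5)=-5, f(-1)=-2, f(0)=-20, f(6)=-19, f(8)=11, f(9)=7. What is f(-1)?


Reading from the table at x = -1

-2


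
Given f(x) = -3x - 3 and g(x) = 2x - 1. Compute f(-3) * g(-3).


f(-3) = 6
g(-3) = -7
Product = -42

-42


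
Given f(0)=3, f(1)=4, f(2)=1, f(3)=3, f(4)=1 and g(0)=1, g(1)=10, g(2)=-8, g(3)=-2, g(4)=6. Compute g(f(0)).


f(0) = 3
g(3) = -2

-2


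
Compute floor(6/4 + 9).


10


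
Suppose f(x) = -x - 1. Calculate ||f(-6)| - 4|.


f(-6) = 5
|5| = 5
|5 - 4| = 1

1


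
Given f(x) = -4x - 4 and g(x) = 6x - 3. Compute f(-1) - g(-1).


f(-1) = 0
g(-1) = -9
Difference = 9

9


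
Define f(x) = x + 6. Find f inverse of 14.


Solve x + 6 = 14
x = (14 - 6) / 1 = 8

8


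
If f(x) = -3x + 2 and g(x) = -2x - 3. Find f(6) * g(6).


f(6) = -16
g(6) = -15
Product = 240

240


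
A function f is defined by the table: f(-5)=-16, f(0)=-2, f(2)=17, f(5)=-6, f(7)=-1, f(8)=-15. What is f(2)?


17


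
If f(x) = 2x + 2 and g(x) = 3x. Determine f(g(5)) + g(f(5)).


f(g(5)) = 32
g(f(5)) = 36
Sum = 68

68


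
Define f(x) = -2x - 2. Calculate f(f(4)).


f(4) = -10
f(-10) = 18

18


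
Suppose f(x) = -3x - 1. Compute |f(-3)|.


f(-3) = 8
|8| = 8

8


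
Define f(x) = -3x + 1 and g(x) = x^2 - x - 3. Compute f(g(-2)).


-8


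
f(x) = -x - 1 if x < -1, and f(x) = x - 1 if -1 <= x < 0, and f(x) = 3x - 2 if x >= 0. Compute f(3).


3 satisfies x >= 0
f(3) = 7

7


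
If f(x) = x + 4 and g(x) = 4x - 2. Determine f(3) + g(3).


17


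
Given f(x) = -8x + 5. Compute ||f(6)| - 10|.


f(6) = -43
|-43| = 43
|43 - 10| = 33

33


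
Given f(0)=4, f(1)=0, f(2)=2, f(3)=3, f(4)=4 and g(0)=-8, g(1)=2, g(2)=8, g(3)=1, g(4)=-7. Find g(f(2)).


f(2) = 2
g(2) = 8

8


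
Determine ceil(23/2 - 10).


2


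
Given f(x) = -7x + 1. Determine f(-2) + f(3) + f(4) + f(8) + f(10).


f(-2) = 15
f(3) = -20
f(4) = -27
f(8) = -55
f(10) = -69
Sum = -156

-156


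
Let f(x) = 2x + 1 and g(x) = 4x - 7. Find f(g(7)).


g(7) = 21
f(21) = 43

43


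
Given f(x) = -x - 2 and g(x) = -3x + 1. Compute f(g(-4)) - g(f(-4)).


f(g(-4)) = -15
g(f(-4)) = -5
Difference = -10

-10


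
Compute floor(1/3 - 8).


1/3 = 0.3333
0.3333 - 8 = -7.6667
floor(-7.6667) = -8

-8


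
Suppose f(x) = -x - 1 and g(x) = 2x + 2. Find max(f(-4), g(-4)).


f(-4) = 3
g(-4) = -6
max = 3

3


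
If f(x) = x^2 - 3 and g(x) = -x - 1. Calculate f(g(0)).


g(0) = -1
f(-1) = 1*(-1)^2 - 3 = -2

-2


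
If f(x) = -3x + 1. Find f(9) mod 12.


10


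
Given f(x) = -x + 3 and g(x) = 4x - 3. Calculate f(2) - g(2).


f(2) = 1
g(2) = 5
Difference = -4

-4


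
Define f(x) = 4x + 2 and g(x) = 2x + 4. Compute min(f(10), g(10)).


f(10) = 42
g(10) = 24
min = 24

24


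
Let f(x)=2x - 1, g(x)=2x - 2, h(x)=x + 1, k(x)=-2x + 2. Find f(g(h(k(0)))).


k(0) = 2
h(2) = 3
g(3) = 4
f(4) = 7

7


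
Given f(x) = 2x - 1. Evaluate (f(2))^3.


f(2) = 3
(3)^3 = 27

27


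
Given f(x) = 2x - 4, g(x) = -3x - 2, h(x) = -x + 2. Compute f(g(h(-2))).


h(-2) = 4
g(4) = -14
f(-14) = -32

-32


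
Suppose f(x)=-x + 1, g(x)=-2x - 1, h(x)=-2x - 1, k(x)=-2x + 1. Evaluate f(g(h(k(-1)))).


k(-1) = 3
h(3) = -7
g(-7) = 13
f(13) = -12

-12


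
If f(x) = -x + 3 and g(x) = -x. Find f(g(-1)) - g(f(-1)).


f(g(-1)) = 2
g(f(-1)) = -4
Difference = 6

6


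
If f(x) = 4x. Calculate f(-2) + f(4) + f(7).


f(-2) = -8
f(4) = 16
f(7) = 28
Sum = 36

36


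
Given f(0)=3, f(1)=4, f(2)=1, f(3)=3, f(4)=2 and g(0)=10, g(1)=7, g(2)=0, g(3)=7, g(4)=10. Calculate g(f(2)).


f(2) = 1
g(1) = 7

7


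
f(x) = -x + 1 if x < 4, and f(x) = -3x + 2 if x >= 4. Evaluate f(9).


9 satisfies x >= 4
f(9) = -25

-25


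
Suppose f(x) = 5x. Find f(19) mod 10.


f(19) = 95
95 mod 10 = 5

5


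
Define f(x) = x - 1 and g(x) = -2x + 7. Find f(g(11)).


g(11) = -15
f(-15) = -16

-16


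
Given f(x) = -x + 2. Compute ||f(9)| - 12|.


5


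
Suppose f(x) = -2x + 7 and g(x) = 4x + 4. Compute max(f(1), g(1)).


8


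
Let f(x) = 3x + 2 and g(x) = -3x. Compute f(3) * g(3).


-99


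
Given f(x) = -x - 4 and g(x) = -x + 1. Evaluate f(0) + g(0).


f(0) = -4
g(0) = 1
Sum = -3

-3


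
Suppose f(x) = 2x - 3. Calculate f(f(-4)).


-25


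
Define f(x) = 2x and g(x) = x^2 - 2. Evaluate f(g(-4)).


28


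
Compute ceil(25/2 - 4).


25/2 = 12.5
12.5 - 4 = 8.5
ceil(8.5) = 9

9


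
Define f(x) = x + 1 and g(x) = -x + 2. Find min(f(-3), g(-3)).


f(-3) = -2
g(-3) = 5
min = -2

-2


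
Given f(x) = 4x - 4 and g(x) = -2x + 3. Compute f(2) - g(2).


5


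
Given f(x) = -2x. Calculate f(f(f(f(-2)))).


f(-2) = 4
f(4) = -8
f(-8) = 16
f(16) = -32

-32


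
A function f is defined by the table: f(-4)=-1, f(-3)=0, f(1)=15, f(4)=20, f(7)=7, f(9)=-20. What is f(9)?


Reading from the table at x = 9

-20


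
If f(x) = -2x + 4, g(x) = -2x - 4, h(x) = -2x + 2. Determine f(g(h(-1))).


h(-1) = 4
g(4) = -12
f(-12) = 28

28


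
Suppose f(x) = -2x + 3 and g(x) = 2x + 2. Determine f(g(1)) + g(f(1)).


f(g(1)) = -5
g(f(1)) = 4
Sum = -1

-1


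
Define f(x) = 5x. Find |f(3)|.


f(3) = 15
|15| = 15

15


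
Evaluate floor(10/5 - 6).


-4


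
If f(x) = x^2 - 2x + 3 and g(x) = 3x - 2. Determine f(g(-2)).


g(-2) = -8
f(-8) = 1*(-8)^2 - 2*(-8) + 3 = 83

83


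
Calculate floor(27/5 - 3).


2


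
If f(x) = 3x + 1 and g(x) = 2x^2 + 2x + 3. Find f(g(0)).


g(0) = 3
f(3) = 10

10


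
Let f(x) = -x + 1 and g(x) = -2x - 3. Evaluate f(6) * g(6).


f(6) = -5
g(6) = -15
Product = 75

75


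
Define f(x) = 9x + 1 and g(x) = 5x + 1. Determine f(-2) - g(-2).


f(-2) = -17
g(-2) = -9
Difference = -8

-8


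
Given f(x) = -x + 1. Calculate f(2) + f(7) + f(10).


f(2) = -1
f(7) = -6
f(10) = -9
Sum = -16

-16


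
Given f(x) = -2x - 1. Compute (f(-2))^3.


f(-2) = 3
(3)^3 = 27

27


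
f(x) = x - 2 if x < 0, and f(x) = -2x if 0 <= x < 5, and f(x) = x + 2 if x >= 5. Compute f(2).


-4


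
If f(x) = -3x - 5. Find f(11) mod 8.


f(11) = -38
-38 mod 8 = 2

2


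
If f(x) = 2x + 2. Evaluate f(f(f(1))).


f(1) = 4
f(4) = 10
f(10) = 22

22


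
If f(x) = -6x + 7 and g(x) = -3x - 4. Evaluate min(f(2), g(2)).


f(2) = -5
g(2) = -10
min = -10

-10


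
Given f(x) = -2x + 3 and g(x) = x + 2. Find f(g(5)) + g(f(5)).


f(g(5)) = -11
g(f(5)) = -5
Sum = -16

-16


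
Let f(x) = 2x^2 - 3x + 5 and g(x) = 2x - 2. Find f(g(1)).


g(1) = 0
f(0) = 2*(0)^2 - 3*(0) + 5 = 5

5


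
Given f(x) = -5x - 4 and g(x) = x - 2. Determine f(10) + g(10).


f(10) = -54
g(10) = 8
Sum = -46

-46


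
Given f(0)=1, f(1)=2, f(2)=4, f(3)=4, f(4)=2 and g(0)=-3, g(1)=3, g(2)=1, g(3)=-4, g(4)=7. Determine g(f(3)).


f(3) = 4
g(4) = 7

7


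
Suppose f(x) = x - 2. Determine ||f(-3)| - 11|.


f(-3) = -5
|-5| = 5
|5 - 11| = 6

6


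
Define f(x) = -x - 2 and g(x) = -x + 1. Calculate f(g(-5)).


g(-5) = 6
f(6) = -8

-8


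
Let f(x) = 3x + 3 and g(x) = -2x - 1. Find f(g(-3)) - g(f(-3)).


f(g(-3)) = 18
g(f(-3)) = 11
Difference = 7

7


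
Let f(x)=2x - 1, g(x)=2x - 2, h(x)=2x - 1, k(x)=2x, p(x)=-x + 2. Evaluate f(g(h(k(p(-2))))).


p(-2) = 4
k(4) = 8
h(8) = 15
g(15) = 28
f(28) = 55

55


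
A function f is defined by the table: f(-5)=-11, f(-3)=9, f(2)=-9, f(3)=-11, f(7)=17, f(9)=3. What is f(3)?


-11


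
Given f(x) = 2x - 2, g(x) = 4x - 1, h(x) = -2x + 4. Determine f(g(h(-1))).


h(-1) = 6
g(6) = 23
f(23) = 44

44


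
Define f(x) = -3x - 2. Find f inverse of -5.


Solve -3x - 2 = -5
x = (-5 + 2) / (-3) = 1

1


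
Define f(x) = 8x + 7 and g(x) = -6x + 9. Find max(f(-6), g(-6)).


f(-6) = -41
g(-6) = 45
max = 45

45


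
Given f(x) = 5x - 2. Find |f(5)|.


f(5) = 23
|23| = 23

23


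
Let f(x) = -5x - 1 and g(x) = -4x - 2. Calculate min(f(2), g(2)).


f(2) = -11
g(2) = -10
min = -11

-11


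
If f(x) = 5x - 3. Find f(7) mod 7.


4


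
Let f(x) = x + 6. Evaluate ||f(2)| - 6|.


f(2) = 8
|8| = 8
|8 - 6| = 2

2


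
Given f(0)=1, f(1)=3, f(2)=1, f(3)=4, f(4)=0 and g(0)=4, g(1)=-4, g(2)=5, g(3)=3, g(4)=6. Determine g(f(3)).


f(3) = 4
g(4) = 6

6


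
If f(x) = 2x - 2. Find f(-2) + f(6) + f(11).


f(-2) = -6
f(6) = 10
f(11) = 20
Sum = 24

24


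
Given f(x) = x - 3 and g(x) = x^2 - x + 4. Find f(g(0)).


1


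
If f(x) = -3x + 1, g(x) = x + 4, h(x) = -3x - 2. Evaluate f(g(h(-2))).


-23


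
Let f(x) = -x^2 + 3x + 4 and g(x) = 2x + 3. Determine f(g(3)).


g(3) = 9
f(9) = (-1)*(9)^2 + 3*(9) + 4 = -50

-50


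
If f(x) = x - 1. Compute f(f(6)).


f(6) = 5
f(5) = 4

4


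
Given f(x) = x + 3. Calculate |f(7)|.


f(7) = 10
|10| = 10

10


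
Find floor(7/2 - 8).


7/2 = 3.5
3.5 - 8 = -4.5
floor(-4.5) = -5

-5


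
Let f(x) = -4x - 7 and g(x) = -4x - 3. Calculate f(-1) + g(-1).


f(-1) = -3
g(-1) = 1
Sum = -2

-2
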